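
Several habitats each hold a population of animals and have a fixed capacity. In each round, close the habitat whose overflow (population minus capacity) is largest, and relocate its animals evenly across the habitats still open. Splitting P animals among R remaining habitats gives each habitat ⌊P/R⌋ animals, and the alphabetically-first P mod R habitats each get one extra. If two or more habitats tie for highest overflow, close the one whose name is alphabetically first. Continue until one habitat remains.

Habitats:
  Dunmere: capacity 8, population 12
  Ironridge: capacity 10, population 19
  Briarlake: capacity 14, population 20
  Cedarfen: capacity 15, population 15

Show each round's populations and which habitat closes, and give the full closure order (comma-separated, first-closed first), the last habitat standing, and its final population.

Round 1: Briarlake=20 Cedarfen=15 Dunmere=12 Ironridge=19 → close Ironridge (overflow 9)
  19÷3 = 6 each, +1 to first 1
Round 2: Briarlake=27 Cedarfen=21 Dunmere=18 → close Briarlake (overflow 13)
  27÷2 = 13 each, +1 to first 1
Round 3: Cedarfen=35 Dunmere=31 → close Dunmere (overflow 23)
  31÷1 = 31 each, +1 to first 0

Closure order: Ironridge, Briarlake, Dunmere
Last habitat: Cedarfen with 66 animals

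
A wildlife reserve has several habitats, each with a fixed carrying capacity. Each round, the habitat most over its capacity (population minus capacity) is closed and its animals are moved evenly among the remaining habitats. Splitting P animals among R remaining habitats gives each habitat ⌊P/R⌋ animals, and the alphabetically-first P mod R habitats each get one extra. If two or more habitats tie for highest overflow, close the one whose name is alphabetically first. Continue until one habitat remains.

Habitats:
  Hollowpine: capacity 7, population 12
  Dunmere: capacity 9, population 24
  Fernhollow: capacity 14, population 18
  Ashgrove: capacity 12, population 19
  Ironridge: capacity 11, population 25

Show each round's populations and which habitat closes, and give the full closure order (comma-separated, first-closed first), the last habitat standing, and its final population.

Round 1: Ashgrove=19 Dunmere=24 Fernhollow=18 Hollowpine=12 Ironridge=25 → close Dunmere (overflow 15)
  24÷4 = 6 each, +1 to first 0
Round 2: Ashgrove=25 Fernhollow=24 Hollowpine=18 Ironridge=31 → close Ironridge (overflow 20)
  31÷3 = 10 each, +1 to first 1
Round 3: Ashgrove=36 Fernhollow=34 Hollowpine=28 → close Ashgrove (overflow 24)
  36÷2 = 18 each, +1 to first 0
Round 4: Fernhollow=52 Hollowpine=46 → close Hollowpine (overflow 39)
  46÷1 = 46 each, +1 to first 0

Closure order: Dunmere, Ironridge, Ashgrove, Hollowpine
Last habitat: Fernhollow with 98 animals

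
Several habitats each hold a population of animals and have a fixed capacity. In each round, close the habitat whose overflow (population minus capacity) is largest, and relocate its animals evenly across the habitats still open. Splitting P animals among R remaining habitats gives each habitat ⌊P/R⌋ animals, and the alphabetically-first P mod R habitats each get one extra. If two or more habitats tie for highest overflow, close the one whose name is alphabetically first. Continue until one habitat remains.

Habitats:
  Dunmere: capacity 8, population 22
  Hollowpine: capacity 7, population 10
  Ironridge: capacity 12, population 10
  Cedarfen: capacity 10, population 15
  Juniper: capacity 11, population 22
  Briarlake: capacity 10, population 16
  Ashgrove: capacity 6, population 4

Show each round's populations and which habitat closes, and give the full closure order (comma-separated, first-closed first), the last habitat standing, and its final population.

Round 1: Ashgrove=4 Briarlake=16 Cedarfen=15 Dunmere=22 Hollowpine=10 Ironridge=10 Juniper=22 → close Dunmere (overflow 14)
  22÷6 = 3 each, +1 to first 4
Round 2: Ashgrove=8 Briarlake=20 Cedarfen=19 Hollowpine=14 Ironridge=13 Juniper=25 → close Juniper (overflow 14)
  25÷5 = 5 each, +1 to first 0
Round 3: Ashgrove=13 Briarlake=25 Cedarfen=24 Hollowpine=19 Ironridge=18 → close Briarlake (overflow 15)
  25÷4 = 6 each, +1 to first 1
Round 4: Ashgrove=20 Cedarfen=30 Hollowpine=25 Ironridge=24 → close Cedarfen (overflow 20)
  30÷3 = 10 each, +1 to first 0
Round 5: Ashgrove=30 Hollowpine=35 Ironridge=34 → close Hollowpine (overflow 28)
  35÷2 = 17 each, +1 to first 1
Round 6: Ashgrove=48 Ironridge=51 → close Ashgrove (overflow 42)
  48÷1 = 48 each, +1 to first 0

Closure order: Dunmere, Juniper, Briarlake, Cedarfen, Hollowpine, Ashgrove
Last habitat: Ironridge with 99 animals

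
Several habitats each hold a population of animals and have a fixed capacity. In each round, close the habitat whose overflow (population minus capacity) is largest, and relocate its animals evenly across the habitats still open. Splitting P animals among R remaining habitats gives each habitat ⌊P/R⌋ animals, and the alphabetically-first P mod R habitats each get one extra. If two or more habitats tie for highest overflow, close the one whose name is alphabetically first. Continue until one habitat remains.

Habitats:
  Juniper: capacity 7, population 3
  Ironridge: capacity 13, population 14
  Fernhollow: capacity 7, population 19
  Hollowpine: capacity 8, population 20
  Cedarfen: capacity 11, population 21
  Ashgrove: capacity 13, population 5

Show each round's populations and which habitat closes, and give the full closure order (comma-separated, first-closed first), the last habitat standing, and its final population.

Round 1: Ashgrove=5 Cedarfen=21 Fernhollow=19 Hollowpine=20 Ironridge=14 Juniper=3 → close Fernhollow (overflow 12)
  19÷5 = 3 each, +1 to first 4
Round 2: Ashgrove=9 Cedarfen=25 Hollowpine=24 Ironridge=18 Juniper=6 → close Hollowpine (overflow 16)
  24÷4 = 6 each, +1 to first 0
Round 3: Ashgrove=15 Cedarfen=31 Ironridge=24 Juniper=12 → close Cedarfen (overflow 20)
  31÷3 = 10 each, +1 to first 1
Round 4: Ashgrove=26 Ironridge=34 Juniper=22 → close Ironridge (overflow 21)
  34÷2 = 17 each, +1 to first 0
Round 5: Ashgrove=43 Juniper=39 → close Juniper (overflow 32)
  39÷1 = 39 each, +1 to first 0

Closure order: Fernhollow, Hollowpine, Cedarfen, Ironridge, Juniper
Last habitat: Ashgrove with 82 animals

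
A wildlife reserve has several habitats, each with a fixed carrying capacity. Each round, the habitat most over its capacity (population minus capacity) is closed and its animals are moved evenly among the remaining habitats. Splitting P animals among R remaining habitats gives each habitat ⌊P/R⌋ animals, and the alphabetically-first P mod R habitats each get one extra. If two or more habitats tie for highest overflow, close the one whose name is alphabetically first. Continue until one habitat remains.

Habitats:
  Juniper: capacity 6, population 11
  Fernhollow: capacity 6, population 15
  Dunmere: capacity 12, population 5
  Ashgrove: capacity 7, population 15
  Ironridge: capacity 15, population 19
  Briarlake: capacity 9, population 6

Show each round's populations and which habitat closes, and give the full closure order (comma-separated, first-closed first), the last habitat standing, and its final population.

Closure order: Fernhollow, Ashgrove, Juniper, Ironridge, Briarlake
Last habitat: Dunmere with 71 animals

Round 1: Ashgrove=15 Briarlake=6 Dunmere=5 Fernhollow=15 Ironridge=19 Juniper=11 → close Fernhollow (overflow 9)
  15÷5 = 3 each, +1 to first 0
Round 2: Ashgrove=18 Briarlake=9 Dunmere=8 Ironridge=22 Juniper=14 → close Ashgrove (overflow 11)
  18÷4 = 4 each, +1 to first 2
Round 3: Briarlake=14 Dunmere=13 Ironridge=26 Juniper=18 → close Juniper (overflow 12)
  18÷3 = 6 each, +1 to first 0
Round 4: Briarlake=20 Dunmere=19 Ironridge=32 → close Ironridge (overflow 17)
  32÷2 = 16 each, +1 to first 0
Round 5: Briarlake=36 Dunmere=35 → close Briarlake (overflow 27)
  36÷1 = 36 each, +1 to first 0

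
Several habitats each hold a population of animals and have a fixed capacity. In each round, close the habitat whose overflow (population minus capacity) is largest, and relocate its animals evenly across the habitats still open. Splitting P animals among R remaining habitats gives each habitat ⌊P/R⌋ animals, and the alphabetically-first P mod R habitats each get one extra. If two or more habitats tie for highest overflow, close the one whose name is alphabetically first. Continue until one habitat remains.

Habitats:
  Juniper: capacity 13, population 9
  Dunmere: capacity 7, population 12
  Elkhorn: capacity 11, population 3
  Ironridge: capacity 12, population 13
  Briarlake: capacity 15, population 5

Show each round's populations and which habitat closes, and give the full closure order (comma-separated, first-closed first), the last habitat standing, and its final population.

Closure order: Dunmere, Ironridge, Juniper, Briarlake
Last habitat: Elkhorn with 42 animals

Round 1: Briarlake=5 Dunmere=12 Elkhorn=3 Ironridge=13 Juniper=9 → close Dunmere (overflow 5)
  12÷4 = 3 each, +1 to first 0
Round 2: Briarlake=8 Elkhorn=6 Ironridge=16 Juniper=12 → close Ironridge (overflow 4)
  16÷3 = 5 each, +1 to first 1
Round 3: Briarlake=14 Elkhorn=11 Juniper=17 → close Juniper (overflow 4)
  17÷2 = 8 each, +1 to first 1
Round 4: Briarlake=23 Elkhorn=19 → close Briarlake (overflow 8)
  23÷1 = 23 each, +1 to first 0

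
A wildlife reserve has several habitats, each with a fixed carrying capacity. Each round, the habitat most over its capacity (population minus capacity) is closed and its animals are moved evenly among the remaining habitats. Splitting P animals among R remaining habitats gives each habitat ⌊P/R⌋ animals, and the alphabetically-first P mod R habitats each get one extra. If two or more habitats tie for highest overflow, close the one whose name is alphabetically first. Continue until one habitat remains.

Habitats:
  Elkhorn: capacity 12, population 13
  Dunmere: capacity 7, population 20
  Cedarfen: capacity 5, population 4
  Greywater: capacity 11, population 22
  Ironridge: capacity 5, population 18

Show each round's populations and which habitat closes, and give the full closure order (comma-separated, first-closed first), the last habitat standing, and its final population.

Closure order: Dunmere, Ironridge, Greywater, Elkhorn
Last habitat: Cedarfen with 77 animals

Round 1: Cedarfen=4 Dunmere=20 Elkhorn=13 Greywater=22 Ironridge=18 → close Dunmere (overflow 13)
  20÷4 = 5 each, +1 to first 0
Round 2: Cedarfen=9 Elkhorn=18 Greywater=27 Ironridge=23 → close Ironridge (overflow 18)
  23÷3 = 7 each, +1 to first 2
Round 3: Cedarfen=17 Elkhorn=26 Greywater=34 → close Greywater (overflow 23)
  34÷2 = 17 each, +1 to first 0
Round 4: Cedarfen=34 Elkhorn=43 → close Elkhorn (overflow 31)
  43÷1 = 43 each, +1 to first 0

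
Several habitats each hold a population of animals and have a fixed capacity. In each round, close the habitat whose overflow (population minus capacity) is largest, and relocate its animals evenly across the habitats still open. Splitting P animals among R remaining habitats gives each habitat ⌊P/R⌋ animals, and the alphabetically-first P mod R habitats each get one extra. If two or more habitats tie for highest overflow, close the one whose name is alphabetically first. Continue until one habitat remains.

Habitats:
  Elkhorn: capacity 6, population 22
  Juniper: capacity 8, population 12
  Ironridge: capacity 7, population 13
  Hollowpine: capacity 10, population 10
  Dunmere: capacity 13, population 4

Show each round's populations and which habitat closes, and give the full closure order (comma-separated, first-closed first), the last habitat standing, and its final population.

Closure order: Elkhorn, Ironridge, Juniper, Hollowpine
Last habitat: Dunmere with 61 animals

Round 1: Dunmere=4 Elkhorn=22 Hollowpine=10 Ironridge=13 Juniper=12 → close Elkhorn (overflow 16)
  22÷4 = 5 each, +1 to first 2
Round 2: Dunmere=10 Hollowpine=16 Ironridge=18 Juniper=17 → close Ironridge (overflow 11)
  18÷3 = 6 each, +1 to first 0
Round 3: Dunmere=16 Hollowpine=22 Juniper=23 → close Juniper (overflow 15)
  23÷2 = 11 each, +1 to first 1
Round 4: Dunmere=28 Hollowpine=33 → close Hollowpine (overflow 23)
  33÷1 = 33 each, +1 to first 0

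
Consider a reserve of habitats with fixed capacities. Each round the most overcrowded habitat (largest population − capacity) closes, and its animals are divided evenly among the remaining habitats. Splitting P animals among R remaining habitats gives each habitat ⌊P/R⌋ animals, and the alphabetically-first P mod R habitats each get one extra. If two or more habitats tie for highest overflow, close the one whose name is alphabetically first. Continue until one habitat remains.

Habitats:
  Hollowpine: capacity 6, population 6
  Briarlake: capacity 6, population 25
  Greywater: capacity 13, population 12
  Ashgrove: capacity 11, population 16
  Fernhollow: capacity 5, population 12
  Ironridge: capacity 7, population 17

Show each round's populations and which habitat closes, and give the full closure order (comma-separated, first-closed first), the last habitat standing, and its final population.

Closure order: Briarlake, Ironridge, Fernhollow, Ashgrove, Greywater
Last habitat: Hollowpine with 88 animals

Round 1: Ashgrove=16 Briarlake=25 Fernhollow=12 Greywater=12 Hollowpine=6 Ironridge=17 → close Briarlake (overflow 19)
  25÷5 = 5 each, +1 to first 0
Round 2: Ashgrove=21 Fernhollow=17 Greywater=17 Hollowpine=11 Ironridge=22 → close Ironridge (overflow 15)
  22÷4 = 5 each, +1 to first 2
Round 3: Ashgrove=27 Fernhollow=23 Greywater=22 Hollowpine=16 → close Fernhollow (overflow 18)
  23÷3 = 7 each, +1 to first 2
Round 4: Ashgrove=35 Greywater=30 Hollowpine=23 → close Ashgrove (overflow 24)
  35÷2 = 17 each, +1 to first 1
Round 5: Greywater=48 Hollowpine=40 → close Greywater (overflow 35)
  48÷1 = 48 each, +1 to first 0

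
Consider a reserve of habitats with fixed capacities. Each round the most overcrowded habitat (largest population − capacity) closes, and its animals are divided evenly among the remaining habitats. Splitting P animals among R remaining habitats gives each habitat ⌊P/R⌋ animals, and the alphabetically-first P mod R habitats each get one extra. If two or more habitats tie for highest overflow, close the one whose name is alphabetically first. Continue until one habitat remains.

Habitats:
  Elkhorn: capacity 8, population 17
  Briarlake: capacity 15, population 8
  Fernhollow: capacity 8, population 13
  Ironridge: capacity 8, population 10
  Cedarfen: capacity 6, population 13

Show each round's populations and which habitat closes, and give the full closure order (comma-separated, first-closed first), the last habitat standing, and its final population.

Closure order: Elkhorn, Cedarfen, Fernhollow, Ironridge
Last habitat: Briarlake with 61 animals

Round 1: Briarlake=8 Cedarfen=13 Elkhorn=17 Fernhollow=13 Ironridge=10 → close Elkhorn (overflow 9)
  17÷4 = 4 each, +1 to first 1
Round 2: Briarlake=13 Cedarfen=17 Fernhollow=17 Ironridge=14 → close Cedarfen (overflow 11)
  17÷3 = 5 each, +1 to first 2
Round 3: Briarlake=19 Fernhollow=23 Ironridge=19 → close Fernhollow (overflow 15)
  23÷2 = 11 each, +1 to first 1
Round 4: Briarlake=31 Ironridge=30 → close Ironridge (overflow 22)
  30÷1 = 30 each, +1 to first 0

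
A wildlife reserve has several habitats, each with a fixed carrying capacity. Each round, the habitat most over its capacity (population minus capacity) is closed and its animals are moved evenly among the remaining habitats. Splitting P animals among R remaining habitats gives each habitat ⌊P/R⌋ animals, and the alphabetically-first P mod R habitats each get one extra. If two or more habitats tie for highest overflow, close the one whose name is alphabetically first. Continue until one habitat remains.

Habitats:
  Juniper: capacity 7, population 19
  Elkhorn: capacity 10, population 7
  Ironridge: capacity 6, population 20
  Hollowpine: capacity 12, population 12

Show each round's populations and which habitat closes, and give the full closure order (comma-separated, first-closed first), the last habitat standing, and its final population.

Round 1: Elkhorn=7 Hollowpine=12 Ironridge=20 Juniper=19 → close Ironridge (overflow 14)
  20÷3 = 6 each, +1 to first 2
Round 2: Elkhorn=14 Hollowpine=19 Juniper=25 → close Juniper (overflow 18)
  25÷2 = 12 each, +1 to first 1
Round 3: Elkhorn=27 Hollowpine=31 → close Hollowpine (overflow 19)
  31÷1 = 31 each, +1 to first 0

Closure order: Ironridge, Juniper, Hollowpine
Last habitat: Elkhorn with 58 animals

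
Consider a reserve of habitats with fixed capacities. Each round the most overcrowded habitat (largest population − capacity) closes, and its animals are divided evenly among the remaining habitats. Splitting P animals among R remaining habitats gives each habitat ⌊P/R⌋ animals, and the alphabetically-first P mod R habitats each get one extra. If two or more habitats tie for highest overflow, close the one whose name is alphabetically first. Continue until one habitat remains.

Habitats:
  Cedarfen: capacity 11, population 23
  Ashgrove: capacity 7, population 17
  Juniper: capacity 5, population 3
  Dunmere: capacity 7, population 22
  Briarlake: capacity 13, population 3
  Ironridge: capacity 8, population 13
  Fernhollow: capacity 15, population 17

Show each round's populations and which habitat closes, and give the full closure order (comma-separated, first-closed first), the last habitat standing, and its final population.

Closure order: Dunmere, Cedarfen, Ashgrove, Ironridge, Fernhollow, Juniper
Last habitat: Briarlake with 98 animals

Round 1: Ashgrove=17 Briarlake=3 Cedarfen=23 Dunmere=22 Fernhollow=17 Ironridge=13 Juniper=3 → close Dunmere (overflow 15)
  22÷6 = 3 each, +1 to first 4
Round 2: Ashgrove=21 Briarlake=7 Cedarfen=27 Fernhollow=21 Ironridge=16 Juniper=6 → close Cedarfen (overflow 16)
  27÷5 = 5 each, +1 to first 2
Round 3: Ashgrove=27 Briarlake=13 Fernhollow=26 Ironridge=21 Juniper=11 → close Ashgrove (overflow 20)
  27÷4 = 6 each, +1 to first 3
Round 4: Briarlake=20 Fernhollow=33 Ironridge=28 Juniper=17 → close Ironridge (overflow 20)
  28÷3 = 9 each, +1 to first 1
Round 5: Briarlake=30 Fernhollow=42 Juniper=26 → close Fernhollow (overflow 27)
  42÷2 = 21 each, +1 to first 0
Round 6: Briarlake=51 Juniper=47 → close Juniper (overflow 42)
  47÷1 = 47 each, +1 to first 0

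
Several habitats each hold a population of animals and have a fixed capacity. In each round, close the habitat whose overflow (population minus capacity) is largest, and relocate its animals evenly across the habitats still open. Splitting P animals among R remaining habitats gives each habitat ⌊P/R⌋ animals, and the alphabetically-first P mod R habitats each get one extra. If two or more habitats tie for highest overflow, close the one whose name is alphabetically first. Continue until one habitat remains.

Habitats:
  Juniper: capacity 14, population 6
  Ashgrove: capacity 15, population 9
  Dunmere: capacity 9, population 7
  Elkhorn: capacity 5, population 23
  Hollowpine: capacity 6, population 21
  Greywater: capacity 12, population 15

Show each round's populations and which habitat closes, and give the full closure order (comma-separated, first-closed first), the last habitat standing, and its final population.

Closure order: Elkhorn, Hollowpine, Greywater, Dunmere, Ashgrove
Last habitat: Juniper with 81 animals

Round 1: Ashgrove=9 Dunmere=7 Elkhorn=23 Greywater=15 Hollowpine=21 Juniper=6 → close Elkhorn (overflow 18)
  23÷5 = 4 each, +1 to first 3
Round 2: Ashgrove=14 Dunmere=12 Greywater=20 Hollowpine=25 Juniper=10 → close Hollowpine (overflow 19)
  25÷4 = 6 each, +1 to first 1
Round 3: Ashgrove=21 Dunmere=18 Greywater=26 Juniper=16 → close Greywater (overflow 14)
  26÷3 = 8 each, +1 to first 2
Round 4: Ashgrove=30 Dunmere=27 Juniper=24 → close Dunmere (overflow 18)
  27÷2 = 13 each, +1 to first 1
Round 5: Ashgrove=44 Juniper=37 → close Ashgrove (overflow 29)
  44÷1 = 44 each, +1 to first 0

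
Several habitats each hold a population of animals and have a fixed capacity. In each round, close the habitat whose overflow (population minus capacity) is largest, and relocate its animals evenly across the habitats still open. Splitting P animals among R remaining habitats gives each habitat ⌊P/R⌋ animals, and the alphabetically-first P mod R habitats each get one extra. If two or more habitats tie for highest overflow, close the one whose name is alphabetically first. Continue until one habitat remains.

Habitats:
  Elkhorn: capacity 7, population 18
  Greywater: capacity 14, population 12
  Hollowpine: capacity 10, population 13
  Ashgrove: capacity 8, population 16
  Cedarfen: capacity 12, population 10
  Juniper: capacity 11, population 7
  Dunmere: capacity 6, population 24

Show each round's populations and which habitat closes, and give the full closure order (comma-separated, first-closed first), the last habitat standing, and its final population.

Round 1: Ashgrove=16 Cedarfen=10 Dunmere=24 Elkhorn=18 Greywater=12 Hollowpine=13 Juniper=7 → close Dunmere (overflow 18)
  24÷6 = 4 each, +1 to first 0
Round 2: Ashgrove=20 Cedarfen=14 Elkhorn=22 Greywater=16 Hollowpine=17 Juniper=11 → close Elkhorn (overflow 15)
  22÷5 = 4 each, +1 to first 2
Round 3: Ashgrove=25 Cedarfen=19 Greywater=20 Hollowpine=21 Juniper=15 → close Ashgrove (overflow 17)
  25÷4 = 6 each, +1 to first 1
Round 4: Cedarfen=26 Greywater=26 Hollowpine=27 Juniper=21 → close Hollowpine (overflow 17)
  27÷3 = 9 each, +1 to first 0
Round 5: Cedarfen=35 Greywater=35 Juniper=30 → close Cedarfen (overflow 23)
  35÷2 = 17 each, +1 to first 1
Round 6: Greywater=53 Juniper=47 → close Greywater (overflow 39)
  53÷1 = 53 each, +1 to first 0

Closure order: Dunmere, Elkhorn, Ashgrove, Hollowpine, Cedarfen, Greywater
Last habitat: Juniper with 100 animals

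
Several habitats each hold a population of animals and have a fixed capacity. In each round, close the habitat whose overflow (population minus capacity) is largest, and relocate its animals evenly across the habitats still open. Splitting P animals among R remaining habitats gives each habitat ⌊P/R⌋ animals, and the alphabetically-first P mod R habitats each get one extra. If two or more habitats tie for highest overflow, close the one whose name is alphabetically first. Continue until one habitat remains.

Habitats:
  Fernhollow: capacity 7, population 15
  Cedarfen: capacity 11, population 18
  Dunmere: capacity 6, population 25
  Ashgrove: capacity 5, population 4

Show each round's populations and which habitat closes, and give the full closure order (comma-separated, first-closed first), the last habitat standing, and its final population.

Closure order: Dunmere, Fernhollow, Cedarfen
Last habitat: Ashgrove with 62 animals

Round 1: Ashgrove=4 Cedarfen=18 Dunmere=25 Fernhollow=15 → close Dunmere (overflow 19)
  25÷3 = 8 each, +1 to first 1
Round 2: Ashgrove=13 Cedarfen=26 Fernhollow=23 → close Fernhollow (overflow 16)
  23÷2 = 11 each, +1 to first 1
Round 3: Ashgrove=25 Cedarfen=37 → close Cedarfen (overflow 26)
  37÷1 = 37 each, +1 to first 0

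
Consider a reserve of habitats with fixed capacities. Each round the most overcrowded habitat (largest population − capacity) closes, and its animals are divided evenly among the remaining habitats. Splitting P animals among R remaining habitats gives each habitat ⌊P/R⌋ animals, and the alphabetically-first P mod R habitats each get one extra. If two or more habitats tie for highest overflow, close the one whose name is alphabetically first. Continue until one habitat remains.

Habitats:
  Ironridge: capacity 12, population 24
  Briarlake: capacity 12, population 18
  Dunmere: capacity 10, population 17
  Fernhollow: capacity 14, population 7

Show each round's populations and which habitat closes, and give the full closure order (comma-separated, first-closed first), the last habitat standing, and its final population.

Round 1: Briarlake=18 Dunmere=17 Fernhollow=7 Ironridge=24 → close Ironridge (overflow 12)
  24÷3 = 8 each, +1 to first 0
Round 2: Briarlake=26 Dunmere=25 Fernhollow=15 → close Dunmere (overflow 15)
  25÷2 = 12 each, +1 to first 1
Round 3: Briarlake=39 Fernhollow=27 → close Briarlake (overflow 27)
  39÷1 = 39 each, +1 to first 0

Closure order: Ironridge, Dunmere, Briarlake
Last habitat: Fernhollow with 66 animals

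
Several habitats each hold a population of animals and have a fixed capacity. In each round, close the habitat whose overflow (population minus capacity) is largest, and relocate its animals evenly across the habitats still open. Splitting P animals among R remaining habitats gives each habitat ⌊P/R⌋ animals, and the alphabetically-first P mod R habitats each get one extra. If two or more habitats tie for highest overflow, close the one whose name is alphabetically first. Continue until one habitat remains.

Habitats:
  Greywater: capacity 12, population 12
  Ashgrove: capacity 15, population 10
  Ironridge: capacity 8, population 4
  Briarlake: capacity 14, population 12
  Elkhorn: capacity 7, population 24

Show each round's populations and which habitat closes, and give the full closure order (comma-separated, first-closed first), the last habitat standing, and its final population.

Closure order: Elkhorn, Greywater, Briarlake, Ironridge
Last habitat: Ashgrove with 62 animals

Round 1: Ashgrove=10 Briarlake=12 Elkhorn=24 Greywater=12 Ironridge=4 → close Elkhorn (overflow 17)
  24÷4 = 6 each, +1 to first 0
Round 2: Ashgrove=16 Briarlake=18 Greywater=18 Ironridge=10 → close Greywater (overflow 6)
  18÷3 = 6 each, +1 to first 0
Round 3: Ashgrove=22 Briarlake=24 Ironridge=16 → close Briarlake (overflow 10)
  24÷2 = 12 each, +1 to first 0
Round 4: Ashgrove=34 Ironridge=28 → close Ironridge (overflow 20)
  28÷1 = 28 each, +1 to first 0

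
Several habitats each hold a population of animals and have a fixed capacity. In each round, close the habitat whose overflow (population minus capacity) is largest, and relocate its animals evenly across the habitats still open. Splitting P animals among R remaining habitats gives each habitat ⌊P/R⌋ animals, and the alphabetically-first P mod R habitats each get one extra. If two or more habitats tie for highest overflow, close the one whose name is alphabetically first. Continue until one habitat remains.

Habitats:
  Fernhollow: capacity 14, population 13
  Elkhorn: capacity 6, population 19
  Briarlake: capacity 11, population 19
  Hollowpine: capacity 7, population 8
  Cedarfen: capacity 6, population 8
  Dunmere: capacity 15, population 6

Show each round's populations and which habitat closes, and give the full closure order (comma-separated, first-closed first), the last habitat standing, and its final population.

Round 1: Briarlake=19 Cedarfen=8 Dunmere=6 Elkhorn=19 Fernhollow=13 Hollowpine=8 → close Elkhorn (overflow 13)
  19÷5 = 3 each, +1 to first 4
Round 2: Briarlake=23 Cedarfen=12 Dunmere=10 Fernhollow=17 Hollowpine=11 → close Briarlake (overflow 12)
  23÷4 = 5 each, +1 to first 3
Round 3: Cedarfen=18 Dunmere=16 Fernhollow=23 Hollowpine=16 → close Cedarfen (overflow 12)
  18÷3 = 6 each, +1 to first 0
Round 4: Dunmere=22 Fernhollow=29 Hollowpine=22 → close Fernhollow (overflow 15)
  29÷2 = 14 each, +1 to first 1
Round 5: Dunmere=37 Hollowpine=36 → close Hollowpine (overflow 29)
  36÷1 = 36 each, +1 to first 0

Closure order: Elkhorn, Briarlake, Cedarfen, Fernhollow, Hollowpine
Last habitat: Dunmere with 73 animals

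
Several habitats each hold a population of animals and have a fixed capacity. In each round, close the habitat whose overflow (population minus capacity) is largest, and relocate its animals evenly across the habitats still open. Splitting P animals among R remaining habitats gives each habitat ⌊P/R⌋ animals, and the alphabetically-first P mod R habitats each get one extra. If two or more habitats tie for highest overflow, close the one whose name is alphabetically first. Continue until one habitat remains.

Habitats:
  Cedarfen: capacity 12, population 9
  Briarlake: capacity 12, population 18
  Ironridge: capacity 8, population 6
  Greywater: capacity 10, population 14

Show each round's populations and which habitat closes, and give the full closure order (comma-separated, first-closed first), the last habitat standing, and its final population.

Round 1: Briarlake=18 Cedarfen=9 Greywater=14 Ironridge=6 → close Briarlake (overflow 6)
  18÷3 = 6 each, +1 to first 0
Round 2: Cedarfen=15 Greywater=20 Ironridge=12 → close Greywater (overflow 10)
  20÷2 = 10 each, +1 to first 0
Round 3: Cedarfen=25 Ironridge=22 → close Ironridge (overflow 14)
  22÷1 = 22 each, +1 to first 0

Closure order: Briarlake, Greywater, Ironridge
Last habitat: Cedarfen with 47 animals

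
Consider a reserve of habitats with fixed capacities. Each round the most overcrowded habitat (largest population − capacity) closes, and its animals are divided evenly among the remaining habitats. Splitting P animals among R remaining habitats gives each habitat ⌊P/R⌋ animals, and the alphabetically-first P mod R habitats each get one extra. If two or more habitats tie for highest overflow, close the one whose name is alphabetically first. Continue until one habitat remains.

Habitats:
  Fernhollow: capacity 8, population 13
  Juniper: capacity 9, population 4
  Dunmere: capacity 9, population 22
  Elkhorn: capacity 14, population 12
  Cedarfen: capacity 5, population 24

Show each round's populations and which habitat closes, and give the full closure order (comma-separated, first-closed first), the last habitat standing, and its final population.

Closure order: Cedarfen, Dunmere, Fernhollow, Elkhorn
Last habitat: Juniper with 75 animals

Round 1: Cedarfen=24 Dunmere=22 Elkhorn=12 Fernhollow=13 Juniper=4 → close Cedarfen (overflow 19)
  24÷4 = 6 each, +1 to first 0
Round 2: Dunmere=28 Elkhorn=18 Fernhollow=19 Juniper=10 → close Dunmere (overflow 19)
  28÷3 = 9 each, +1 to first 1
Round 3: Elkhorn=28 Fernhollow=28 Juniper=19 → close Fernhollow (overflow 20)
  28÷2 = 14 each, +1 to first 0
Round 4: Elkhorn=42 Juniper=33 → close Elkhorn (overflow 28)
  42÷1 = 42 each, +1 to first 0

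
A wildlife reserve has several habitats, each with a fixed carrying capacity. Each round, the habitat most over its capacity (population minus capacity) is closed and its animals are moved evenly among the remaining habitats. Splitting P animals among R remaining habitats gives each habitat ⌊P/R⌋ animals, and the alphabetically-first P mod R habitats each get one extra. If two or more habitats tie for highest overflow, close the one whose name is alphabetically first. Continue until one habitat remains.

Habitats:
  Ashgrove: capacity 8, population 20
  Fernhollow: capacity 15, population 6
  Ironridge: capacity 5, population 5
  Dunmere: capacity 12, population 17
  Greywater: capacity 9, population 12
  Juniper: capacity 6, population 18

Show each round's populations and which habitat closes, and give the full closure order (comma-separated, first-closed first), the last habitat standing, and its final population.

Round 1: Ashgrove=20 Dunmere=17 Fernhollow=6 Greywater=12 Ironridge=5 Juniper=18 → close Ashgrove (overflow 12)
  20÷5 = 4 each, +1 to first 0
Round 2: Dunmere=21 Fernhollow=10 Greywater=16 Ironridge=9 Juniper=22 → close Juniper (overflow 16)
  22÷4 = 5 each, +1 to first 2
Round 3: Dunmere=27 Fernhollow=16 Greywater=21 Ironridge=14 → close Dunmere (overflow 15)
  27÷3 = 9 each, +1 to first 0
Round 4: Fernhollow=25 Greywater=30 Ironridge=23 → close Greywater (overflow 21)
  30÷2 = 15 each, +1 to first 0
Round 5: Fernhollow=40 Ironridge=38 → close Ironridge (overflow 33)
  38÷1 = 38 each, +1 to first 0

Closure order: Ashgrove, Juniper, Dunmere, Greywater, Ironridge
Last habitat: Fernhollow with 78 animals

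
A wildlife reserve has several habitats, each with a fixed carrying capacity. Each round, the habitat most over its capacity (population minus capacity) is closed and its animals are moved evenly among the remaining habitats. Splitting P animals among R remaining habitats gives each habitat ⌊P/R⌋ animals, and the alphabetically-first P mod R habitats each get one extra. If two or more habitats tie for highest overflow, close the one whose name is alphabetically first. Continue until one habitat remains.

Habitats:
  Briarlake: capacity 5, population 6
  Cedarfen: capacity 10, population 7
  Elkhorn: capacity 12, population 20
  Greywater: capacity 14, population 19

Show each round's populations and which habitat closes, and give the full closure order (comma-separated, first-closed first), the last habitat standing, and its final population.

Round 1: Briarlake=6 Cedarfen=7 Elkhorn=20 Greywater=19 → close Elkhorn (overflow 8)
  20÷3 = 6 each, +1 to first 2
Round 2: Briarlake=13 Cedarfen=14 Greywater=25 → close Greywater (overflow 11)
  25÷2 = 12 each, +1 to first 1
Round 3: Briarlake=26 Cedarfen=26 → close Briarlake (overflow 21)
  26÷1 = 26 each, +1 to first 0

Closure order: Elkhorn, Greywater, Briarlake
Last habitat: Cedarfen with 52 animals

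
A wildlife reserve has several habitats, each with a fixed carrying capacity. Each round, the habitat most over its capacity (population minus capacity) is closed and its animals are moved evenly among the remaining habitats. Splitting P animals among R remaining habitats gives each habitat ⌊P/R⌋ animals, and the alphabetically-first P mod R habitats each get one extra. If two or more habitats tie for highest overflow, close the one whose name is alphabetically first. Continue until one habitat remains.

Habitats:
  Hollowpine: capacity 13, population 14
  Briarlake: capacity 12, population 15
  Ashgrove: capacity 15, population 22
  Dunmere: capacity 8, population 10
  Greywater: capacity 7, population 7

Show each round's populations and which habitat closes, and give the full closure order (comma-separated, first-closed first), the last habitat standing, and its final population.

Closure order: Ashgrove, Briarlake, Dunmere, Greywater
Last habitat: Hollowpine with 68 animals

Round 1: Ashgrove=22 Briarlake=15 Dunmere=10 Greywater=7 Hollowpine=14 → close Ashgrove (overflow 7)
  22÷4 = 5 each, +1 to first 2
Round 2: Briarlake=21 Dunmere=16 Greywater=12 Hollowpine=19 → close Briarlake (overflow 9)
  21÷3 = 7 each, +1 to first 0
Round 3: Dunmere=23 Greywater=19 Hollowpine=26 → close Dunmere (overflow 15)
  23÷2 = 11 each, +1 to first 1
Round 4: Greywater=31 Hollowpine=37 → close Greywater (overflow 24)
  31÷1 = 31 each, +1 to first 0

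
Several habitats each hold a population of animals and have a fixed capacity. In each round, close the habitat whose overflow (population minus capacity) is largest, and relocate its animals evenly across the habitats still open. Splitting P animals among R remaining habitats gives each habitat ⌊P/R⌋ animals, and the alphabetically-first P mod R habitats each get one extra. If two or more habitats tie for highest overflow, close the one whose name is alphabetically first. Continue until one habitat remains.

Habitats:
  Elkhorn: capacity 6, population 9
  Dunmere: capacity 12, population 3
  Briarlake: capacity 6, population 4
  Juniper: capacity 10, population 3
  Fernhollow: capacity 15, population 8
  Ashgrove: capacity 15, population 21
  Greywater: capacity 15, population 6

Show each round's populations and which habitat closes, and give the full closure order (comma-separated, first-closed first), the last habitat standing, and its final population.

Round 1: Ashgrove=21 Briarlake=4 Dunmere=3 Elkhorn=9 Fernhollow=8 Greywater=6 Juniper=3 → close Ashgrove (overflow 6)
  21÷6 = 3 each, +1 to first 3
Round 2: Briarlake=8 Dunmere=7 Elkhorn=13 Fernhollow=11 Greywater=9 Juniper=6 → close Elkhorn (overflow 7)
  13÷5 = 2 each, +1 to first 3
Round 3: Briarlake=11 Dunmere=10 Fernhollow=14 Greywater=11 Juniper=8 → close Briarlake (overflow 5)
  11÷4 = 2 each, +1 to first 3
Round 4: Dunmere=13 Fernhollow=17 Greywater=14 Juniper=10 → close Fernhollow (overflow 2)
  17÷3 = 5 each, +1 to first 2
Round 5: Dunmere=19 Greywater=20 Juniper=15 → close Dunmere (overflow 7)
  19÷2 = 9 each, +1 to first 1
Round 6: Greywater=30 Juniper=24 → close Greywater (overflow 15)
  30÷1 = 30 each, +1 to first 0

Closure order: Ashgrove, Elkhorn, Briarlake, Fernhollow, Dunmere, Greywater
Last habitat: Juniper with 54 animals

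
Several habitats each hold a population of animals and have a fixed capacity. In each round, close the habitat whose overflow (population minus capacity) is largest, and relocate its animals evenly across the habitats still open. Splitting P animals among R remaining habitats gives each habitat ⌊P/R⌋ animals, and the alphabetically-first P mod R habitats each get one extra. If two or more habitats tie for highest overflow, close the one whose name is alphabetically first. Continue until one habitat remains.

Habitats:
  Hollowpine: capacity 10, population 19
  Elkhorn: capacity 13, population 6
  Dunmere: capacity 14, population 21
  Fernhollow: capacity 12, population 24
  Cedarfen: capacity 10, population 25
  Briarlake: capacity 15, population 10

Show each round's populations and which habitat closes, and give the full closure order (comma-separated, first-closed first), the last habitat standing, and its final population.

Round 1: Briarlake=10 Cedarfen=25 Dunmere=21 Elkhorn=6 Fernhollow=24 Hollowpine=19 → close Cedarfen (overflow 15)
  25÷5 = 5 each, +1 to first 0
Round 2: Briarlake=15 Dunmere=26 Elkhorn=11 Fernhollow=29 Hollowpine=24 → close Fernhollow (overflow 17)
  29÷4 = 7 each, +1 to first 1
Round 3: Briarlake=23 Dunmere=33 Elkhorn=18 Hollowpine=31 → close Hollowpine (overflow 21)
  31÷3 = 10 each, +1 to first 1
Round 4: Briarlake=34 Dunmere=43 Elkhorn=28 → close Dunmere (overflow 29)
  43÷2 = 21 each, +1 to first 1
Round 5: Briarlake=56 Elkhorn=49 → close Briarlake (overflow 41)
  56÷1 = 56 each, +1 to first 0

Closure order: Cedarfen, Fernhollow, Hollowpine, Dunmere, Briarlake
Last habitat: Elkhorn with 105 animals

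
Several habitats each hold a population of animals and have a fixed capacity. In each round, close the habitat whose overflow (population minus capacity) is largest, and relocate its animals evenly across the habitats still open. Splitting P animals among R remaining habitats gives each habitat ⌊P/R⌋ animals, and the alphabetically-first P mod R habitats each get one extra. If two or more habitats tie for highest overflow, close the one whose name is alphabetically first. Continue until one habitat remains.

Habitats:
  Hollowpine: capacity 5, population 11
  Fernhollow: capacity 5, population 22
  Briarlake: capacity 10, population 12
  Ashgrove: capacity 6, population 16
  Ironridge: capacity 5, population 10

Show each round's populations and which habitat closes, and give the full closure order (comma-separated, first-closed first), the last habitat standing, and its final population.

Round 1: Ashgrove=16 Briarlake=12 Fernhollow=22 Hollowpine=11 Ironridge=10 → close Fernhollow (overflow 17)
  22÷4 = 5 each, +1 to first 2
Round 2: Ashgrove=22 Briarlake=18 Hollowpine=16 Ironridge=15 → close Ashgrove (overflow 16)
  22÷3 = 7 each, +1 to first 1
Round 3: Briarlake=26 Hollowpine=23 Ironridge=22 → close Hollowpine (overflow 18)
  23÷2 = 11 each, +1 to first 1
Round 4: Briarlake=38 Ironridge=33 → close Briarlake (overflow 28)
  38÷1 = 38 each, +1 to first 0

Closure order: Fernhollow, Ashgrove, Hollowpine, Briarlake
Last habitat: Ironridge with 71 animals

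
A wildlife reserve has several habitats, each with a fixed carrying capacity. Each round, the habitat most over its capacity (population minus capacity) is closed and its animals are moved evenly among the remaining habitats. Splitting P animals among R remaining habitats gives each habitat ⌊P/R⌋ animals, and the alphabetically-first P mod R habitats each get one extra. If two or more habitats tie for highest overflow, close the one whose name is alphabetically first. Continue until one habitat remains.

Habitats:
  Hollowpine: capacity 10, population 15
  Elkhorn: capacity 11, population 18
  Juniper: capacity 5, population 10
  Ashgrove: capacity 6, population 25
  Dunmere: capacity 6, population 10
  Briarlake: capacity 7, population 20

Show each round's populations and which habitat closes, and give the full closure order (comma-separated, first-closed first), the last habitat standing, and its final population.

Closure order: Ashgrove, Briarlake, Elkhorn, Dunmere, Hollowpine
Last habitat: Juniper with 98 animals

Round 1: Ashgrove=25 Briarlake=20 Dunmere=10 Elkhorn=18 Hollowpine=15 Juniper=10 → close Ashgrove (overflow 19)
  25÷5 = 5 each, +1 to first 0
Round 2: Briarlake=25 Dunmere=15 Elkhorn=23 Hollowpine=20 Juniper=15 → close Briarlake (overflow 18)
  25÷4 = 6 each, +1 to first 1
Round 3: Dunmere=22 Elkhorn=29 Hollowpine=26 Juniper=21 → close Elkhorn (overflow 18)
  29÷3 = 9 each, +1 to first 2
Round 4: Dunmere=32 Hollowpine=36 Juniper=30 → close Dunmere (overflow 26)
  32÷2 = 16 each, +1 to first 0
Round 5: Hollowpine=52 Juniper=46 → close Hollowpine (overflow 42)
  52÷1 = 52 each, +1 to first 0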